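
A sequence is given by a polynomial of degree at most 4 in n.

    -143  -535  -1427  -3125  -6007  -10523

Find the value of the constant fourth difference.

Δ: -392, -892, -1698, -2882, -4516
Δ²: -500, -806, -1184, -1634
Δ³: -306, -378, -450
Δ⁴: -72, -72

-72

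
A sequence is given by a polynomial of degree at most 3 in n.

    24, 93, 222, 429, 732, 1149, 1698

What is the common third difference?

D1: 69, 129, 207, 303, 417, 549
D2: 60, 78, 96, 114, 132
D3: 18, 18, 18, 18

18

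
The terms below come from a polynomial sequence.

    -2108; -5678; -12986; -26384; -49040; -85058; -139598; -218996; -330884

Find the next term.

-3570, -7308, -13398, -22656, -36018, -54540, -79398, -111888
-3738, -6090, -9258, -13362, -18522, -24858, -32490
-2352, -3168, -4104, -5160, -6336, -7632
-816, -936, -1056, -1176, -1296
-120, -120, -120, -120
Fifth differences constant at -120.
-1296 − 120 = -1416;  -7632 − 1416 = -9048;  -32490 − 9048 = -41538;  -111888 − 41538 = -153426;  -330884 − 153426 = -484310

-484310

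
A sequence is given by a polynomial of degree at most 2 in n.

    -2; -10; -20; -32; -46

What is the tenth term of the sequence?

D1: -8, -10, -12, -14
D2: -2, -2, -2
Constant second difference = -2, so extend:
-14 − 2 = -16;  -46 − 16 = -62
-16 − 2 = -18;  -62 − 18 = -80
-18 − 2 = -20;  -80 − 20 = -100
-20 − 2 = -22;  -100 − 22 = -122
-22 − 2 = -24;  -122 − 24 = -146

-146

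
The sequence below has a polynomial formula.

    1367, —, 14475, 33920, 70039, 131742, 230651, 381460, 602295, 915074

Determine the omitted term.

5146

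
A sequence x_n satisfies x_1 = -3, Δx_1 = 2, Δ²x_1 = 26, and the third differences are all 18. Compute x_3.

27

Build the table forward from the leading diagonal:
Third differences: 18  18  18
Second differences: 26  44  62
First differences: 2  28  72
x: -3  -1  27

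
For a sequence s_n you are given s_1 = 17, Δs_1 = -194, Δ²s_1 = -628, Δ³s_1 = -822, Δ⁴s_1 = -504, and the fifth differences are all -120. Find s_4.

-3271

Build the table forward from the leading diagonal:
D5: -120  -120  -120  -120
D4: -504  -624  -744  -864
D3: -822  -1326  -1950  -2694
D2: -628  -1450  -2776  -4726
D1: -194  -822  -2272  -5048
s: 17  -177  -999  -3271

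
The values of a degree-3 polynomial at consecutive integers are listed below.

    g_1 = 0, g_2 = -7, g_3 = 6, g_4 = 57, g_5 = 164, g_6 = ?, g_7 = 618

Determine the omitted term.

345

Using the first 5 terms:
-7  13  51  107
20  38  56
18  18
Constant third difference = 18.
Extend forward: 56 + 18 = 74;  107 + 74 = 181;  164 + 181 = 345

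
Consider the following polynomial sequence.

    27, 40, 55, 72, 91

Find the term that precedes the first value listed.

D1: 13  15  17  19
D2: 2  2  2
The second differences are constant at 2.
Work back: 13 − 2 = 11;  27 − 11 = 16

16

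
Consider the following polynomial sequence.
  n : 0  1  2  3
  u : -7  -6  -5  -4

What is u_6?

-1

D1: 1  1  1
Constant first difference = 1, so extend:
-4 + 1 = -3
-3 + 1 = -2
-2 + 1 = -1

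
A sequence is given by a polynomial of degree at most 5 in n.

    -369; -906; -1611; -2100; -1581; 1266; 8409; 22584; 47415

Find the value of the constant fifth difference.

120

Δ: -537, -705, -489, 519, 2847, 7143, 14175, 24831
Δ²: -168, 216, 1008, 2328, 4296, 7032, 10656
Δ³: 384, 792, 1320, 1968, 2736, 3624
Δ⁴: 408, 528, 648, 768, 888
Δ⁵: 120, 120, 120, 120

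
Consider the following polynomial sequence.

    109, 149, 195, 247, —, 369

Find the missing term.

305

Using the first 4 terms:
Δ: 40, 46, 52
Δ²: 6, 6
Constant second difference = 6.
Extend forward: 52 + 6 = 58;  247 + 58 = 305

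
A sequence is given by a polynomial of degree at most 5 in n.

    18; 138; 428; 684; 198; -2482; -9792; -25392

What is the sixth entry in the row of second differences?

-8290

Δ: 120, 290, 256, -486, -2680, -7310, -15600
Δ²: 170, -34, -742, -2194, -4630, -8290
Δ³: -204, -708, -1452, -2436, -3660
Δ⁴: -504, -744, -984, -1224
Δ⁵: -240, -240, -240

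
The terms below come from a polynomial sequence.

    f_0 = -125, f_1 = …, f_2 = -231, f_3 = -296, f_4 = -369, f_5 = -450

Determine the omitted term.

Using the last 4 terms:
D1: -65, -73, -81
D2: -8, -8
Constant second difference = -8.
Extend backward: -65 + 8 = -57;  -231 + 57 = -174

-174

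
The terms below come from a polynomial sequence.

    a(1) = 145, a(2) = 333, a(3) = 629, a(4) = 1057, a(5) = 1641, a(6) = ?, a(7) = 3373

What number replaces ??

Using the first 5 terms:
188, 296, 428, 584
108, 132, 156
24, 24
Constant third difference = 24.
Extend forward: 156 + 24 = 180;  584 + 180 = 764;  1641 + 764 = 2405

2405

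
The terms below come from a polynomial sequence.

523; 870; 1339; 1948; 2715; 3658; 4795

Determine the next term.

D1: 347, 469, 609, 767, 943, 1137
D2: 122, 140, 158, 176, 194
D3: 18, 18, 18, 18
Constant third difference = 18, so extend:
194 + 18 = 212;  1137 + 212 = 1349;  4795 + 1349 = 6144

6144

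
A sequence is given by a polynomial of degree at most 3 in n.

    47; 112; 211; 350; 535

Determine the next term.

772

Δ: 65  99  139  185
Δ²: 34  40  46
Δ³: 6  6
The third differences are constant (6).
46 + 6 = 52;  185 + 52 = 237;  535 + 237 = 772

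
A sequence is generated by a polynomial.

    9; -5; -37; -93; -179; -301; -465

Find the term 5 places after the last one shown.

-2125

D1: -14, -32, -56, -86, -122, -164
D2: -18, -24, -30, -36, -42
D3: -6, -6, -6, -6
Constant third difference = -6, so extend:
-42 − 6 = -48;  -164 − 48 = -212;  -465 − 212 = -677
-48 − 6 = -54;  -212 − 54 = -266;  -677 − 266 = -943
-54 − 6 = -60;  -266 − 60 = -326;  -943 − 326 = -1269
-60 − 6 = -66;  -326 − 66 = -392;  -1269 − 392 = -1661
-66 − 6 = -72;  -392 − 72 = -464;  -1661 − 464 = -2125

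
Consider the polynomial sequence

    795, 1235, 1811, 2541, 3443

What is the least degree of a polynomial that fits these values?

D1: 440, 576, 730, 902
D2: 136, 154, 172
D3: 18, 18
The third differences are constant, so the polynomial has degree 3.

3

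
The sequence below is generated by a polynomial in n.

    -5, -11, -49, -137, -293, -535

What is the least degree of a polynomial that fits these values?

3

-6, -38, -88, -156, -242
-32, -50, -68, -86
-18, -18, -18
The third differences are constant, so the polynomial has degree 3.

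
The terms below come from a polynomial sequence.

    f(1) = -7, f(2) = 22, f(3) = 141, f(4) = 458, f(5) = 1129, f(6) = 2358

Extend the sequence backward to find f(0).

-6

Δ: 29  119  317  671  1229
Δ²: 90  198  354  558
Δ³: 108  156  204
Δ⁴: 48  48
The fourth differences are constant at 48.
Work back: 108 − 48 = 60;  90 − 60 = 30;  29 − 30 = -1;  -7 + 1 = -6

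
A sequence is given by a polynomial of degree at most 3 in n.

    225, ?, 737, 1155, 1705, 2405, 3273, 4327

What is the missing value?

433

Using the last 6 terms:
D1: 418  550  700  868  1054
D2: 132  150  168  186
D3: 18  18  18
Constant third difference = 18.
Extend backward: 132 − 18 = 114;  418 − 114 = 304;  737 − 304 = 433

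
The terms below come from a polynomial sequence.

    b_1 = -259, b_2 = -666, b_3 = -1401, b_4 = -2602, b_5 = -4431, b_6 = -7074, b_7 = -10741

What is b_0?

First differences: -407  -735  -1201  -1829  -2643  -3667
Second differences: -328  -466  -628  -814  -1024
Third differences: -138  -162  -186  -210
Fourth differences: -24  -24  -24
The fourth differences are constant at -24.
Work back: -138 + 24 = -114;  -328 + 114 = -214;  -407 + 214 = -193;  -259 + 193 = -66

-66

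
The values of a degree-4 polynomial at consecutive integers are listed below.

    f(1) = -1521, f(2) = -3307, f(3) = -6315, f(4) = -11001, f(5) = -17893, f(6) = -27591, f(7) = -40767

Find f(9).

-80601

Δ: -1786, -3008, -4686, -6892, -9698, -13176
Δ²: -1222, -1678, -2206, -2806, -3478
Δ³: -456, -528, -600, -672
Δ⁴: -72, -72, -72
The fourth differences are constant (-72).
-672 − 72 = -744;  -3478 − 744 = -4222;  -13176 − 4222 = -17398;  -40767 − 17398 = -58165
-744 − 72 = -816;  -4222 − 816 = -5038;  -17398 − 5038 = -22436;  -58165 − 22436 = -80601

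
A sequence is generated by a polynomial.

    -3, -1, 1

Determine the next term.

2 , 2
First differences constant at 2.
1 + 2 = 3

3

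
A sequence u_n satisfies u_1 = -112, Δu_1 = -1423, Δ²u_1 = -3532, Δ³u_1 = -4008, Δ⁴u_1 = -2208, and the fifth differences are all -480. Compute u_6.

-94147

Build the table forward from the leading diagonal:
Fifth differences: -480, -480, -480, -480, -480, -480
Fourth differences: -2208, -2688, -3168, -3648, -4128, -4608
Third differences: -4008, -6216, -8904, -12072, -15720, -19848
Second differences: -3532, -7540, -13756, -22660, -34732, -50452
First differences: -1423, -4955, -12495, -26251, -48911, -83643
u: -112, -1535, -6490, -18985, -45236, -94147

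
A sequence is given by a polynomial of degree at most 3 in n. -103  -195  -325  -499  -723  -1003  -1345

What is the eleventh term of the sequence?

-3453

First differences: -92 , -130 , -174 , -224 , -280 , -342
Second differences: -38 , -44 , -50 , -56 , -62
Third differences: -6 , -6 , -6 , -6
The third differences are constant (-6).
-62 − 6 = -68;  -342 − 68 = -410;  -1345 − 410 = -1755
-68 − 6 = -74;  -410 − 74 = -484;  -1755 − 484 = -2239
-74 − 6 = -80;  -484 − 80 = -564;  -2239 − 564 = -2803
-80 − 6 = -86;  -564 − 86 = -650;  -2803 − 650 = -3453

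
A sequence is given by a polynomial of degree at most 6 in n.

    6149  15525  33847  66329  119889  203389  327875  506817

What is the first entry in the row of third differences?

5214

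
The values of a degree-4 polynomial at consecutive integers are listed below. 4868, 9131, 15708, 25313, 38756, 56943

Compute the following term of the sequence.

80876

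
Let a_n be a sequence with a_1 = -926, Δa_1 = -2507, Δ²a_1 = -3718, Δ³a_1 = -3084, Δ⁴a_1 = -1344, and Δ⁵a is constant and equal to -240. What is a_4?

Build the table forward from the leading diagonal:
Fifth differences: -240, -240, -240, -240
Fourth differences: -1344, -1584, -1824, -2064
Third differences: -3084, -4428, -6012, -7836
Second differences: -3718, -6802, -11230, -17242
First differences: -2507, -6225, -13027, -24257
a: -926, -3433, -9658, -22685

-22685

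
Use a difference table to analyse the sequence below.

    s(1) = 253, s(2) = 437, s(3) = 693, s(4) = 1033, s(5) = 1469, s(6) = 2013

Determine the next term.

184  256  340  436  544
72  84  96  108
12  12  12
The third differences are constant (12).
108 + 12 = 120;  544 + 120 = 664;  2013 + 664 = 2677

2677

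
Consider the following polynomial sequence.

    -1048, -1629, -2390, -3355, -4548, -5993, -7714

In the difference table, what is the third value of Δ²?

-228

D1: -581, -761, -965, -1193, -1445, -1721
D2: -180, -204, -228, -252, -276
D3: -24, -24, -24, -24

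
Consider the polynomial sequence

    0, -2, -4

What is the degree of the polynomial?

-2, -2
The first differences are constant, so the polynomial has degree 1.

1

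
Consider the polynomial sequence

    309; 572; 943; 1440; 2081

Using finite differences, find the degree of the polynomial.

3

D1: 263, 371, 497, 641
D2: 108, 126, 144
D3: 18, 18
The third differences are constant, so the polynomial has degree 3.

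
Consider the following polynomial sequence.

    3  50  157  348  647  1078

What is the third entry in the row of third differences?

24

Δ: 47, 107, 191, 299, 431
Δ²: 60, 84, 108, 132
Δ³: 24, 24, 24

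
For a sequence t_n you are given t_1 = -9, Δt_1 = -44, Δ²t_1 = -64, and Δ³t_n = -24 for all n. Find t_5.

-665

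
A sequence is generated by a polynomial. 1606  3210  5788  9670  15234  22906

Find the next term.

33160

1604  2578  3882  5564  7672
974  1304  1682  2108
330  378  426
48  48
Constant fourth difference = 48, so extend:
426 + 48 = 474;  2108 + 474 = 2582;  7672 + 2582 = 10254;  22906 + 10254 = 33160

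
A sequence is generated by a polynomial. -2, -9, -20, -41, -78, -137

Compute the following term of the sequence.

-224

First differences: -7, -11, -21, -37, -59
Second differences: -4, -10, -16, -22
Third differences: -6, -6, -6
The third differences are constant (-6).
-22 − 6 = -28;  -59 − 28 = -87;  -137 − 87 = -224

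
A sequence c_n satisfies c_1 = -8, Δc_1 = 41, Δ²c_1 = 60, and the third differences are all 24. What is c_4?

Build the table forward from the leading diagonal:
D3: 24, 24, 24, 24
D2: 60, 84, 108, 132
D1: 41, 101, 185, 293
c: -8, 33, 134, 319

319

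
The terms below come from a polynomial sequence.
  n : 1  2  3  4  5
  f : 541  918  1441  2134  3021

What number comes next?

Δ: 377  523  693  887
Δ²: 146  170  194
Δ³: 24  24
Constant third difference = 24, so extend:
194 + 24 = 218;  887 + 218 = 1105;  3021 + 1105 = 4126

4126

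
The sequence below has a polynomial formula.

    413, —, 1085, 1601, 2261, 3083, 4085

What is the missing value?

Using the last 5 terms:
Δ: 516, 660, 822, 1002
Δ²: 144, 162, 180
Δ³: 18, 18
Constant third difference = 18.
Extend backward: 144 − 18 = 126;  516 − 126 = 390;  1085 − 390 = 695

695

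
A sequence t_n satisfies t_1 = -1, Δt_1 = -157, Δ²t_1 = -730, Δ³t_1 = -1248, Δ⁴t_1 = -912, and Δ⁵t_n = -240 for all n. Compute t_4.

-3910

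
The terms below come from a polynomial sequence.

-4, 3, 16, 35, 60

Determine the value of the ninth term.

220

7, 13, 19, 25
6, 6, 6
The second differences are constant (6).
25 + 6 = 31;  60 + 31 = 91
31 + 6 = 37;  91 + 37 = 128
37 + 6 = 43;  128 + 43 = 171
43 + 6 = 49;  171 + 49 = 220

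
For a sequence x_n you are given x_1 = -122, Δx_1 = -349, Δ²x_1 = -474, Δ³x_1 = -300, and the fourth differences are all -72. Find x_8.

Build the table forward from the leading diagonal:
D4: -72  -72  -72  -72  -72  -72  -72  -72
D3: -300  -372  -444  -516  -588  -660  -732  -804
D2: -474  -774  -1146  -1590  -2106  -2694  -3354  -4086
D1: -349  -823  -1597  -2743  -4333  -6439  -9133  -12487
x: -122  -471  -1294  -2891  -5634  -9967  -16406  -25539

-25539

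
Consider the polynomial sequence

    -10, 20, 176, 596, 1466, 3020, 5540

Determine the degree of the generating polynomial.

First differences: 30, 156, 420, 870, 1554, 2520
Second differences: 126, 264, 450, 684, 966
Third differences: 138, 186, 234, 282
Fourth differences: 48, 48, 48
The fourth differences are constant, so the polynomial has degree 4.

4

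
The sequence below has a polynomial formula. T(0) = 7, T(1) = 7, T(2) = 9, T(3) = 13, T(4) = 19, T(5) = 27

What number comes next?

37

0, 2, 4, 6, 8
2, 2, 2, 2
Second differences constant at 2.
8 + 2 = 10;  27 + 10 = 37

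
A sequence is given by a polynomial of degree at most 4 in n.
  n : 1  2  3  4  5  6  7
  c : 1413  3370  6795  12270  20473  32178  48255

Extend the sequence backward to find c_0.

438

First differences: 1957, 3425, 5475, 8203, 11705, 16077
Second differences: 1468, 2050, 2728, 3502, 4372
Third differences: 582, 678, 774, 870
Fourth differences: 96, 96, 96
The fourth differences are constant at 96.
Work back: 582 − 96 = 486;  1468 − 486 = 982;  1957 − 982 = 975;  1413 − 975 = 438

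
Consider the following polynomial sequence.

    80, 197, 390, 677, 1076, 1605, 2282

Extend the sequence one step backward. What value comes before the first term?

117, 193, 287, 399, 529, 677
76, 94, 112, 130, 148
18, 18, 18, 18
The third differences are constant at 18.
Work back: 76 − 18 = 58;  117 − 58 = 59;  80 − 59 = 21

21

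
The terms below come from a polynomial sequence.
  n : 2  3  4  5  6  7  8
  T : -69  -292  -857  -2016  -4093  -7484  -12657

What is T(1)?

-8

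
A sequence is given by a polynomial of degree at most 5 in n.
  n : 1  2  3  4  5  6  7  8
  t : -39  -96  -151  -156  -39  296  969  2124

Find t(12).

15284

-57  -55  -5  117  335  673  1155
2  50  122  218  338  482
48  72  96  120  144
24  24  24  24
Fourth differences constant at 24.
144 + 24 = 168;  482 + 168 = 650;  1155 + 650 = 1805;  2124 + 1805 = 3929
168 + 24 = 192;  650 + 192 = 842;  1805 + 842 = 2647;  3929 + 2647 = 6576
192 + 24 = 216;  842 + 216 = 1058;  2647 + 1058 = 3705;  6576 + 3705 = 10281
216 + 24 = 240;  1058 + 240 = 1298;  3705 + 1298 = 5003;  10281 + 5003 = 15284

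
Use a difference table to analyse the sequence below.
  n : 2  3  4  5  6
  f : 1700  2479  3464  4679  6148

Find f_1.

1103

D1: 779, 985, 1215, 1469
D2: 206, 230, 254
D3: 24, 24
The third differences are constant at 24.
Work back: 206 − 24 = 182;  779 − 182 = 597;  1700 − 597 = 1103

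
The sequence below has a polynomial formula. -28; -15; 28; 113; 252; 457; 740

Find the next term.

1113

13  43  85  139  205  283
30  42  54  66  78
12  12  12  12
The third differences are constant (12).
78 + 12 = 90;  283 + 90 = 373;  740 + 373 = 1113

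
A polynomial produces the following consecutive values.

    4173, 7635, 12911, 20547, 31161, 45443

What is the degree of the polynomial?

D1: 3462, 5276, 7636, 10614, 14282
D2: 1814, 2360, 2978, 3668
D3: 546, 618, 690
D4: 72, 72
The fourth differences are constant, so the polynomial has degree 4.

4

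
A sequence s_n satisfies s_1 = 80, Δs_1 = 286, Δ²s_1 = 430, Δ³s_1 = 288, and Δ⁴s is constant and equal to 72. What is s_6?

Build the table forward from the leading diagonal:
D4: 72, 72, 72, 72, 72, 72
D3: 288, 360, 432, 504, 576, 648
D2: 430, 718, 1078, 1510, 2014, 2590
D1: 286, 716, 1434, 2512, 4022, 6036
s: 80, 366, 1082, 2516, 5028, 9050

9050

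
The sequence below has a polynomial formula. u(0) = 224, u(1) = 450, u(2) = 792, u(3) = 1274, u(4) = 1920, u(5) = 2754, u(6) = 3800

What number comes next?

Δ: 226, 342, 482, 646, 834, 1046
Δ²: 116, 140, 164, 188, 212
Δ³: 24, 24, 24, 24
The third differences are constant (24).
212 + 24 = 236;  1046 + 236 = 1282;  3800 + 1282 = 5082

5082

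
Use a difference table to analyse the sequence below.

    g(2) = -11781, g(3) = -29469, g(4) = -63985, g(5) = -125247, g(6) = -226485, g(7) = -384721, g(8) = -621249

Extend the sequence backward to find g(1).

First differences: -17688, -34516, -61262, -101238, -158236, -236528
Second differences: -16828, -26746, -39976, -56998, -78292
Third differences: -9918, -13230, -17022, -21294
Fourth differences: -3312, -3792, -4272
Fifth differences: -480, -480
The fifth differences are constant at -480.
Work back: -3312 + 480 = -2832;  -9918 + 2832 = -7086;  -16828 + 7086 = -9742;  -17688 + 9742 = -7946;  -11781 + 7946 = -3835

-3835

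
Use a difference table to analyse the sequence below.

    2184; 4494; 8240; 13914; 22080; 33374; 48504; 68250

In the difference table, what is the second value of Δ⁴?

Δ: 2310, 3746, 5674, 8166, 11294, 15130, 19746
Δ²: 1436, 1928, 2492, 3128, 3836, 4616
Δ³: 492, 564, 636, 708, 780
Δ⁴: 72, 72, 72, 72

72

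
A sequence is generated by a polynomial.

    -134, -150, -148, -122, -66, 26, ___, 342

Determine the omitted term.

160

Using the first 6 terms:
D1: -16  2  26  56  92
D2: 18  24  30  36
D3: 6  6  6
Constant third difference = 6.
Extend forward: 36 + 6 = 42;  92 + 42 = 134;  26 + 134 = 160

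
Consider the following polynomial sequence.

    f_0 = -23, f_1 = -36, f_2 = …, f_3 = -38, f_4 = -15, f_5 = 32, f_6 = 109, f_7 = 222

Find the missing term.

Using the last 5 terms:
First differences: 23, 47, 77, 113
Second differences: 24, 30, 36
Third differences: 6, 6
Constant third difference = 6.
Extend backward: 24 − 6 = 18;  23 − 18 = 5;  -38 − 5 = -43

-43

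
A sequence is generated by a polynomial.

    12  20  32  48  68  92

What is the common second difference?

4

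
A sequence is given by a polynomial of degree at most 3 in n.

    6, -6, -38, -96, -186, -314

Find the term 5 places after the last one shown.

D1: -12, -32, -58, -90, -128
D2: -20, -26, -32, -38
D3: -6, -6, -6
The third differences are constant (-6).
-38 − 6 = -44;  -128 − 44 = -172;  -314 − 172 = -486
-44 − 6 = -50;  -172 − 50 = -222;  -486 − 222 = -708
-50 − 6 = -56;  -222 − 56 = -278;  -708 − 278 = -986
-56 − 6 = -62;  -278 − 62 = -340;  -986 − 340 = -1326
-62 − 6 = -68;  -340 − 68 = -408;  -1326 − 408 = -1734

-1734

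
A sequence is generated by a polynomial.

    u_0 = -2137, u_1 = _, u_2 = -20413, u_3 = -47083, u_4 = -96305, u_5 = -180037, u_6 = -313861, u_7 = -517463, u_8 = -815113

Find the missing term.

-7481

Using the last 7 terms:
-26670, -49222, -83732, -133824, -203602, -297650
-22552, -34510, -50092, -69778, -94048
-11958, -15582, -19686, -24270
-3624, -4104, -4584
-480, -480
Constant fifth difference = -480.
Extend backward: -3624 + 480 = -3144;  -11958 + 3144 = -8814;  -22552 + 8814 = -13738;  -26670 + 13738 = -12932;  -20413 + 12932 = -7481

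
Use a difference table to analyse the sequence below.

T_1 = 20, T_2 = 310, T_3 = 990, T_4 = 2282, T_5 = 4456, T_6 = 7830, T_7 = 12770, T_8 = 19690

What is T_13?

101840

290  680  1292  2174  3374  4940  6920
390  612  882  1200  1566  1980
222  270  318  366  414
48  48  48  48
The fourth differences are constant (48).
414 + 48 = 462;  1980 + 462 = 2442;  6920 + 2442 = 9362;  19690 + 9362 = 29052
462 + 48 = 510;  2442 + 510 = 2952;  9362 + 2952 = 12314;  29052 + 12314 = 41366
510 + 48 = 558;  2952 + 558 = 3510;  12314 + 3510 = 15824;  41366 + 15824 = 57190
558 + 48 = 606;  3510 + 606 = 4116;  15824 + 4116 = 19940;  57190 + 19940 = 77130
606 + 48 = 654;  4116 + 654 = 4770;  19940 + 4770 = 24710;  77130 + 24710 = 101840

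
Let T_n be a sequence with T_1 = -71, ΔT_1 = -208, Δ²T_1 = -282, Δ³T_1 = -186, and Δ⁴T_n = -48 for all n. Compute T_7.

Build the table forward from the leading diagonal:
D4: -48  -48  -48  -48  -48  -48  -48
D3: -186  -234  -282  -330  -378  -426  -474
D2: -282  -468  -702  -984  -1314  -1692  -2118
D1: -208  -490  -958  -1660  -2644  -3958  -5650
T: -71  -279  -769  -1727  -3387  -6031  -9989

-9989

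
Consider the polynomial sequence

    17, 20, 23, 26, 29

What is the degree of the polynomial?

First differences: 3, 3, 3, 3
The first differences are constant, so the polynomial has degree 1.

1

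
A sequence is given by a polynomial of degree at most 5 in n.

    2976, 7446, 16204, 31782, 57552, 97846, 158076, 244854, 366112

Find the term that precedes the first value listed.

D1: 4470  8758  15578  25770  40294  60230  86778  121258
D2: 4288  6820  10192  14524  19936  26548  34480
D3: 2532  3372  4332  5412  6612  7932
D4: 840  960  1080  1200  1320
D5: 120  120  120  120
The fifth differences are constant at 120.
Work back: 840 − 120 = 720;  2532 − 720 = 1812;  4288 − 1812 = 2476;  4470 − 2476 = 1994;  2976 − 1994 = 982

982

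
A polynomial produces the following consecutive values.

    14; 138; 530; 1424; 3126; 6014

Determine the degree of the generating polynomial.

4

D1: 124, 392, 894, 1702, 2888
D2: 268, 502, 808, 1186
D3: 234, 306, 378
D4: 72, 72
The fourth differences are constant, so the polynomial has degree 4.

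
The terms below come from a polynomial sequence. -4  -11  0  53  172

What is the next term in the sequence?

Δ: -7, 11, 53, 119
Δ²: 18, 42, 66
Δ³: 24, 24
Third differences constant at 24.
66 + 24 = 90;  119 + 90 = 209;  172 + 209 = 381

381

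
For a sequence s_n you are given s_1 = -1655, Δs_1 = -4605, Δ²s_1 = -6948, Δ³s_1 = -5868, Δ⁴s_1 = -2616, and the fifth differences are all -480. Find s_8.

-486818

Build the table forward from the leading diagonal:
Fifth differences: -480, -480, -480, -480, -480, -480, -480, -480
Fourth differences: -2616, -3096, -3576, -4056, -4536, -5016, -5496, -5976
Third differences: -5868, -8484, -11580, -15156, -19212, -23748, -28764, -34260
Second differences: -6948, -12816, -21300, -32880, -48036, -67248, -90996, -119760
First differences: -4605, -11553, -24369, -45669, -78549, -126585, -193833, -284829
s: -1655, -6260, -17813, -42182, -87851, -166400, -292985, -486818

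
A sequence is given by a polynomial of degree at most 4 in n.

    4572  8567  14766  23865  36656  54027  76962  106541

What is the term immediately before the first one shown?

2181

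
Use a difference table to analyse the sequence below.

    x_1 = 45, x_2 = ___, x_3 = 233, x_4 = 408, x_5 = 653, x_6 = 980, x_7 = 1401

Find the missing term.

Using the last 5 terms:
D1: 175, 245, 327, 421
D2: 70, 82, 94
D3: 12, 12
Constant third difference = 12.
Extend backward: 70 − 12 = 58;  175 − 58 = 117;  233 − 117 = 116

116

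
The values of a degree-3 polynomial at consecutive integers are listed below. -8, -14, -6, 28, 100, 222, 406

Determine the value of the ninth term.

1008

Δ: -6, 8, 34, 72, 122, 184
Δ²: 14, 26, 38, 50, 62
Δ³: 12, 12, 12, 12
Third differences constant at 12.
62 + 12 = 74;  184 + 74 = 258;  406 + 258 = 664
74 + 12 = 86;  258 + 86 = 344;  664 + 344 = 1008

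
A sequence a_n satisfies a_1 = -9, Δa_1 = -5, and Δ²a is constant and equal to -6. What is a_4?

Build the table forward from the leading diagonal:
Δ²: -6, -6, -6, -6
Δ: -5, -11, -17, -23
a: -9, -14, -25, -42

-42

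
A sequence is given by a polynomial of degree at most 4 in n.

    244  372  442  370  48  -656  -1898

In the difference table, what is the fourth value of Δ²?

-382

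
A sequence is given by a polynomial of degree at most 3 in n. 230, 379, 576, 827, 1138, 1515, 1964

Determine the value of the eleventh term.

4600

149, 197, 251, 311, 377, 449
48, 54, 60, 66, 72
6, 6, 6, 6
Third differences constant at 6.
72 + 6 = 78;  449 + 78 = 527;  1964 + 527 = 2491
78 + 6 = 84;  527 + 84 = 611;  2491 + 611 = 3102
84 + 6 = 90;  611 + 90 = 701;  3102 + 701 = 3803
90 + 6 = 96;  701 + 96 = 797;  3803 + 797 = 4600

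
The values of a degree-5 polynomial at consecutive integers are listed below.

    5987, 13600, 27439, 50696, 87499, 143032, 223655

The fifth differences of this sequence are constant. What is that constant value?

Δ: 7613, 13839, 23257, 36803, 55533, 80623
Δ²: 6226, 9418, 13546, 18730, 25090
Δ³: 3192, 4128, 5184, 6360
Δ⁴: 936, 1056, 1176
Δ⁵: 120, 120

120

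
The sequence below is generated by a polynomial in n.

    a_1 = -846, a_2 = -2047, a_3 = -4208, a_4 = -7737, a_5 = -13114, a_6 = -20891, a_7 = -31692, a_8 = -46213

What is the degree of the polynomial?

4

First differences: -1201, -2161, -3529, -5377, -7777, -10801, -14521
Second differences: -960, -1368, -1848, -2400, -3024, -3720
Third differences: -408, -480, -552, -624, -696
Fourth differences: -72, -72, -72, -72
The fourth differences are constant, so the polynomial has degree 4.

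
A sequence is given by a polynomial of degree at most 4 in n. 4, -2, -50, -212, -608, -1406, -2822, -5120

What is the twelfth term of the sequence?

-30092

First differences: -6, -48, -162, -396, -798, -1416, -2298
Second differences: -42, -114, -234, -402, -618, -882
Third differences: -72, -120, -168, -216, -264
Fourth differences: -48, -48, -48, -48
Constant fourth difference = -48, so extend:
-264 − 48 = -312;  -882 − 312 = -1194;  -2298 − 1194 = -3492;  -5120 − 3492 = -8612
-312 − 48 = -360;  -1194 − 360 = -1554;  -3492 − 1554 = -5046;  -8612 − 5046 = -13658
-360 − 48 = -408;  -1554 − 408 = -1962;  -5046 − 1962 = -7008;  -13658 − 7008 = -20666
-408 − 48 = -456;  -1962 − 456 = -2418;  -7008 − 2418 = -9426;  -20666 − 9426 = -30092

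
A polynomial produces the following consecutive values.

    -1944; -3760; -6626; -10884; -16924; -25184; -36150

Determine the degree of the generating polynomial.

4

Δ: -1816, -2866, -4258, -6040, -8260, -10966
Δ²: -1050, -1392, -1782, -2220, -2706
Δ³: -342, -390, -438, -486
Δ⁴: -48, -48, -48
The fourth differences are constant, so the polynomial has degree 4.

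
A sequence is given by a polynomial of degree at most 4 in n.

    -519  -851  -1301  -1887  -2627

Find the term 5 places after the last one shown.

-9267

-332, -450, -586, -740
-118, -136, -154
-18, -18
Constant third difference = -18, so extend:
-154 − 18 = -172;  -740 − 172 = -912;  -2627 − 912 = -3539
-172 − 18 = -190;  -912 − 190 = -1102;  -3539 − 1102 = -4641
-190 − 18 = -208;  -1102 − 208 = -1310;  -4641 − 1310 = -5951
-208 − 18 = -226;  -1310 − 226 = -1536;  -5951 − 1536 = -7487
-226 − 18 = -244;  -1536 − 244 = -1780;  -7487 − 1780 = -9267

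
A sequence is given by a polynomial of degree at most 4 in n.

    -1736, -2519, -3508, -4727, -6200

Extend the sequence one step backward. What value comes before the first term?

-783, -989, -1219, -1473
-206, -230, -254
-24, -24
The third differences are constant at -24.
Work back: -206 + 24 = -182;  -783 + 182 = -601;  -1736 + 601 = -1135

-1135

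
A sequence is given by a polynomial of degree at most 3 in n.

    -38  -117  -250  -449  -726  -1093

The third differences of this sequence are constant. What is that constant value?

Δ: -79, -133, -199, -277, -367
Δ²: -54, -66, -78, -90
Δ³: -12, -12, -12

-12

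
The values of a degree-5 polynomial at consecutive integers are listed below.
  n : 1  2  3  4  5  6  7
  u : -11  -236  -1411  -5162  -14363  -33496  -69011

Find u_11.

Δ: -225 , -1175 , -3751 , -9201 , -19133 , -35515
Δ²: -950 , -2576 , -5450 , -9932 , -16382
Δ³: -1626 , -2874 , -4482 , -6450
Δ⁴: -1248 , -1608 , -1968
Δ⁵: -360 , -360
Constant fifth difference = -360, so extend:
-1968 − 360 = -2328;  -6450 − 2328 = -8778;  -16382 − 8778 = -25160;  -35515 − 25160 = -60675;  -69011 − 60675 = -129686
-2328 − 360 = -2688;  -8778 − 2688 = -11466;  -25160 − 11466 = -36626;  -60675 − 36626 = -97301;  -129686 − 97301 = -226987
-2688 − 360 = -3048;  -11466 − 3048 = -14514;  -36626 − 14514 = -51140;  -97301 − 51140 = -148441;  -226987 − 148441 = -375428
-3048 − 360 = -3408;  -14514 − 3408 = -17922;  -51140 − 17922 = -69062;  -148441 − 69062 = -217503;  -375428 − 217503 = -592931

-592931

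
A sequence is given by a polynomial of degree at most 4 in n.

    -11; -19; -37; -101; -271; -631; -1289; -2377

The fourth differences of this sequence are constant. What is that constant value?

-24

D1: -8, -18, -64, -170, -360, -658, -1088
D2: -10, -46, -106, -190, -298, -430
D3: -36, -60, -84, -108, -132
D4: -24, -24, -24, -24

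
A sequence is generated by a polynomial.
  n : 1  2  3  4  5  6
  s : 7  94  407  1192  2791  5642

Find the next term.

Δ: 87, 313, 785, 1599, 2851
Δ²: 226, 472, 814, 1252
Δ³: 246, 342, 438
Δ⁴: 96, 96
Constant fourth difference = 96, so extend:
438 + 96 = 534;  1252 + 534 = 1786;  2851 + 1786 = 4637;  5642 + 4637 = 10279

10279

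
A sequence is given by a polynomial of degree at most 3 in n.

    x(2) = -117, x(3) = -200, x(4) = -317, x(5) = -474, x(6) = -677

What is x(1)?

Δ: -83  -117  -157  -203
Δ²: -34  -40  -46
Δ³: -6  -6
The third differences are constant at -6.
Work back: -34 + 6 = -28;  -83 + 28 = -55;  -117 + 55 = -62

-62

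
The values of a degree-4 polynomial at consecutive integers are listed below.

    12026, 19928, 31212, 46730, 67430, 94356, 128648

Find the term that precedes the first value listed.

7902, 11284, 15518, 20700, 26926, 34292
3382, 4234, 5182, 6226, 7366
852, 948, 1044, 1140
96, 96, 96
The fourth differences are constant at 96.
Work back: 852 − 96 = 756;  3382 − 756 = 2626;  7902 − 2626 = 5276;  12026 − 5276 = 6750

6750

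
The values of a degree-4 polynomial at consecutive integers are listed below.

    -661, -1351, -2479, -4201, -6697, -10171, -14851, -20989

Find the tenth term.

-38767

First differences: -690, -1128, -1722, -2496, -3474, -4680, -6138
Second differences: -438, -594, -774, -978, -1206, -1458
Third differences: -156, -180, -204, -228, -252
Fourth differences: -24, -24, -24, -24
Constant fourth difference = -24, so extend:
-252 − 24 = -276;  -1458 − 276 = -1734;  -6138 − 1734 = -7872;  -20989 − 7872 = -28861
-276 − 24 = -300;  -1734 − 300 = -2034;  -7872 − 2034 = -9906;  -28861 − 9906 = -38767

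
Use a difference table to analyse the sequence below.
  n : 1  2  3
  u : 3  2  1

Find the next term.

0

Δ: -1 , -1
First differences constant at -1.
1 − 1 = 0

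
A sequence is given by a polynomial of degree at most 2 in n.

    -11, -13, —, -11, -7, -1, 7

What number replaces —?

-13

Using the last 4 terms:
Δ: 4, 6, 8
Δ²: 2, 2
Constant second difference = 2.
Extend backward: 4 − 2 = 2;  -11 − 2 = -13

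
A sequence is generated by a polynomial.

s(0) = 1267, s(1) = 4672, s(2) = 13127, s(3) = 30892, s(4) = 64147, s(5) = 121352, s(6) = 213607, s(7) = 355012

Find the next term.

563027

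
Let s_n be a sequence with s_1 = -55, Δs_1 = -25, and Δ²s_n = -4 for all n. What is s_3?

-109

Build the table forward from the leading diagonal:
Δ²: -4, -4, -4
Δ: -25, -29, -33
s: -55, -80, -109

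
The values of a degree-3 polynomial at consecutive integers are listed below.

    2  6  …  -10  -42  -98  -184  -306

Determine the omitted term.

4

Using the last 5 terms:
-32  -56  -86  -122
-24  -30  -36
-6  -6
Constant third difference = -6.
Extend backward: -24 + 6 = -18;  -32 + 18 = -14;  -10 + 14 = 4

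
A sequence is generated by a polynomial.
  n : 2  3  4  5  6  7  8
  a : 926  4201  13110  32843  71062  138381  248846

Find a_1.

87

D1: 3275  8909  19733  38219  67319  110465
D2: 5634  10824  18486  29100  43146
D3: 5190  7662  10614  14046
D4: 2472  2952  3432
D5: 480  480
The fifth differences are constant at 480.
Work back: 2472 − 480 = 1992;  5190 − 1992 = 3198;  5634 − 3198 = 2436;  3275 − 2436 = 839;  926 − 839 = 87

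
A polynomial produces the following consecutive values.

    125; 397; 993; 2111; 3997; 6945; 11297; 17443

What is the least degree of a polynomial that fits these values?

4

First differences: 272, 596, 1118, 1886, 2948, 4352, 6146
Second differences: 324, 522, 768, 1062, 1404, 1794
Third differences: 198, 246, 294, 342, 390
Fourth differences: 48, 48, 48, 48
The fourth differences are constant, so the polynomial has degree 4.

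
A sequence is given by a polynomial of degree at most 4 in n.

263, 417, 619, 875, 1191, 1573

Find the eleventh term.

4683

First differences: 154, 202, 256, 316, 382
Second differences: 48, 54, 60, 66
Third differences: 6, 6, 6
Third differences constant at 6.
66 + 6 = 72;  382 + 72 = 454;  1573 + 454 = 2027
72 + 6 = 78;  454 + 78 = 532;  2027 + 532 = 2559
78 + 6 = 84;  532 + 84 = 616;  2559 + 616 = 3175
84 + 6 = 90;  616 + 90 = 706;  3175 + 706 = 3881
90 + 6 = 96;  706 + 96 = 802;  3881 + 802 = 4683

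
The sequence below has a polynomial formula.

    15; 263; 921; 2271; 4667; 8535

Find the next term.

Δ: 248, 658, 1350, 2396, 3868
Δ²: 410, 692, 1046, 1472
Δ³: 282, 354, 426
Δ⁴: 72, 72
Constant fourth difference = 72, so extend:
426 + 72 = 498;  1472 + 498 = 1970;  3868 + 1970 = 5838;  8535 + 5838 = 14373

14373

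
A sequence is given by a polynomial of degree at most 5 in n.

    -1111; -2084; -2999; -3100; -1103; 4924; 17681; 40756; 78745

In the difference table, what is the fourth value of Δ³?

2700

Δ: -973, -915, -101, 1997, 6027, 12757, 23075, 37989
Δ²: 58, 814, 2098, 4030, 6730, 10318, 14914
Δ³: 756, 1284, 1932, 2700, 3588, 4596
Δ⁴: 528, 648, 768, 888, 1008
Δ⁵: 120, 120, 120, 120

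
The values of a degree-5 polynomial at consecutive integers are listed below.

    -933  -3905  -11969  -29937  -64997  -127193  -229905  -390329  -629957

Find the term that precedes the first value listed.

-2972, -8064, -17968, -35060, -62196, -102712, -160424, -239628
-5092, -9904, -17092, -27136, -40516, -57712, -79204
-4812, -7188, -10044, -13380, -17196, -21492
-2376, -2856, -3336, -3816, -4296
-480, -480, -480, -480
The fifth differences are constant at -480.
Work back: -2376 + 480 = -1896;  -4812 + 1896 = -2916;  -5092 + 2916 = -2176;  -2972 + 2176 = -796;  -933 + 796 = -137

-137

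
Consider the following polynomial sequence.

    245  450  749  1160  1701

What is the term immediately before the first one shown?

Δ: 205  299  411  541
Δ²: 94  112  130
Δ³: 18  18
The third differences are constant at 18.
Work back: 94 − 18 = 76;  205 − 76 = 129;  245 − 129 = 116

116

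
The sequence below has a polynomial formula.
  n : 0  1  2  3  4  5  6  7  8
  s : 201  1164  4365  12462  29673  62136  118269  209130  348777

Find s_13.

2526192

963  3201  8097  17211  32463  56133  90861  139647
2238  4896  9114  15252  23670  34728  48786
2658  4218  6138  8418  11058  14058
1560  1920  2280  2640  3000
360  360  360  360
Constant fifth difference = 360, so extend:
3000 + 360 = 3360;  14058 + 3360 = 17418;  48786 + 17418 = 66204;  139647 + 66204 = 205851;  348777 + 205851 = 554628
3360 + 360 = 3720;  17418 + 3720 = 21138;  66204 + 21138 = 87342;  205851 + 87342 = 293193;  554628 + 293193 = 847821
3720 + 360 = 4080;  21138 + 4080 = 25218;  87342 + 25218 = 112560;  293193 + 112560 = 405753;  847821 + 405753 = 1253574
4080 + 360 = 4440;  25218 + 4440 = 29658;  112560 + 29658 = 142218;  405753 + 142218 = 547971;  1253574 + 547971 = 1801545
4440 + 360 = 4800;  29658 + 4800 = 34458;  142218 + 34458 = 176676;  547971 + 176676 = 724647;  1801545 + 724647 = 2526192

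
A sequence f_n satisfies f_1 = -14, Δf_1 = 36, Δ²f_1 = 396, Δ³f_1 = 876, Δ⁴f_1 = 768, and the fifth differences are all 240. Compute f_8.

Build the table forward from the leading diagonal:
Δ⁵: 240, 240, 240, 240, 240, 240, 240, 240
Δ⁴: 768, 1008, 1248, 1488, 1728, 1968, 2208, 2448
Δ³: 876, 1644, 2652, 3900, 5388, 7116, 9084, 11292
Δ²: 396, 1272, 2916, 5568, 9468, 14856, 21972, 31056
Δ: 36, 432, 1704, 4620, 10188, 19656, 34512, 56484
f: -14, 22, 454, 2158, 6778, 16966, 36622, 71134

71134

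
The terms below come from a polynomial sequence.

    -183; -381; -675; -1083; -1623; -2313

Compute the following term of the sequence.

D1: -198, -294, -408, -540, -690
D2: -96, -114, -132, -150
D3: -18, -18, -18
The third differences are constant (-18).
-150 − 18 = -168;  -690 − 168 = -858;  -2313 − 858 = -3171

-3171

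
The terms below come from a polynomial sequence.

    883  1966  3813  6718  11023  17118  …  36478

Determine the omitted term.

Using the first 6 terms:
Δ: 1083  1847  2905  4305  6095
Δ²: 764  1058  1400  1790
Δ³: 294  342  390
Δ⁴: 48  48
Constant fourth difference = 48.
Extend forward: 390 + 48 = 438;  1790 + 438 = 2228;  6095 + 2228 = 8323;  17118 + 8323 = 25441

25441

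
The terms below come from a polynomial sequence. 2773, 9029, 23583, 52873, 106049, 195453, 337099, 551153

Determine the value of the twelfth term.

6256, 14554, 29290, 53176, 89404, 141646, 214054
8298, 14736, 23886, 36228, 52242, 72408
6438, 9150, 12342, 16014, 20166
2712, 3192, 3672, 4152
480, 480, 480
Constant fifth difference = 480, so extend:
4152 + 480 = 4632;  20166 + 4632 = 24798;  72408 + 24798 = 97206;  214054 + 97206 = 311260;  551153 + 311260 = 862413
4632 + 480 = 5112;  24798 + 5112 = 29910;  97206 + 29910 = 127116;  311260 + 127116 = 438376;  862413 + 438376 = 1300789
5112 + 480 = 5592;  29910 + 5592 = 35502;  127116 + 35502 = 162618;  438376 + 162618 = 600994;  1300789 + 600994 = 1901783
5592 + 480 = 6072;  35502 + 6072 = 41574;  162618 + 41574 = 204192;  600994 + 204192 = 805186;  1901783 + 805186 = 2706969

2706969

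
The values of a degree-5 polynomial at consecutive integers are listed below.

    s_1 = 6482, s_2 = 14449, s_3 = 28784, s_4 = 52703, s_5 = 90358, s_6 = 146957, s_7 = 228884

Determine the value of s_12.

1339319

Δ: 7967, 14335, 23919, 37655, 56599, 81927
Δ²: 6368, 9584, 13736, 18944, 25328
Δ³: 3216, 4152, 5208, 6384
Δ⁴: 936, 1056, 1176
Δ⁵: 120, 120
Fifth differences constant at 120.
1176 + 120 = 1296;  6384 + 1296 = 7680;  25328 + 7680 = 33008;  81927 + 33008 = 114935;  228884 + 114935 = 343819
1296 + 120 = 1416;  7680 + 1416 = 9096;  33008 + 9096 = 42104;  114935 + 42104 = 157039;  343819 + 157039 = 500858
1416 + 120 = 1536;  9096 + 1536 = 10632;  42104 + 10632 = 52736;  157039 + 52736 = 209775;  500858 + 209775 = 710633
1536 + 120 = 1656;  10632 + 1656 = 12288;  52736 + 12288 = 65024;  209775 + 65024 = 274799;  710633 + 274799 = 985432
1656 + 120 = 1776;  12288 + 1776 = 14064;  65024 + 14064 = 79088;  274799 + 79088 = 353887;  985432 + 353887 = 1339319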